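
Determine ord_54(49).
Powers of 49 mod 54: 49^1≡49, 49^2≡25, 49^3≡37, 49^4≡31, 49^5≡7, 49^6≡19, 49^7≡13, 49^8≡43, 49^9≡1. ord_54(49) = 9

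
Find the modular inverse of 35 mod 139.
Since 139 is prime, by Fermat 35^(-1) ≡ 35^{137} ≡ 4 (mod 139). Verify: 35 × 4 = 140 ≡ 1 (mod 139)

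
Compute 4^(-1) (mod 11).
Since 11 is prime, by Fermat 4^(-1) ≡ 4^{9} ≡ 3 (mod 11). Verify: 4 × 3 = 12 ≡ 1 (mod 11)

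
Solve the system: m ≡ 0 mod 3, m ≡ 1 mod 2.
M = 3 × 2 = 6. M₁ = 2, y₁ ≡ 2 mod 3. M₂ = 3, y₂ ≡ 1 mod 2. m = 0×2×2 + 1×3×1 ≡ 3 mod 6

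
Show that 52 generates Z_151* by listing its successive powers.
52^1, 52^2, ..., 52^{150} mod 151: [52, 137, 27, 45, 75, 125, 7, 62, 53, 38, 13, 72, 120, 49, 132, 69, 115, 91, 51, 85, 41, 18, 30, 50, 33, 55, 142, 136, 126, 59, 48, 80, 83, 88, 46, 127, 111, 34, 107, 128, 12, 20, 134, 22, 87, 145, 141, 84, 140, 32, 3, 5, 109, 81, 135, 74, 73, 21, 35, 8, 114, 39, 65, 58, 147, 94, 56, 43, 122, 2, 104, 123, 54, 90, 150, 99, 14, 124, 106, 76, 26, 144, 89, 98, 113, 138, 79, 31, 102, 19, 82, 36, 60, 100, 66, 110, 133, 121, 101, 118, 96, 9, 15, 25, 92, 103, 71, 68, 63, 105, 24, 40, 117, 44, 23, 139, 131, 17, 129, 64, 6, 10, 67, 11, 119, 148, 146, 42, 70, 16, 77, 78, 130, 116, 143, 37, 112, 86, 93, 4, 57, 95, 108, 29, 149, 47, 28, 97, 61, 1]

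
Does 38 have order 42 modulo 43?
38^{21} ≡ 1 (mod 43) and 21 < 42, so ord_43(38) = 21 ≠ 42 and 38 is not a primitive root.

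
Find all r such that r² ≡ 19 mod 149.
The square roots of 19 mod 149 are 67 and 82. Verify: 67² = 4489 ≡ 19 mod 149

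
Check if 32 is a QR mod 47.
By Euler's criterion: 32^{23} ≡ 1 (mod 47). Since this equals 1, 32 is a QR.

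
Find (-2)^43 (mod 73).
By repeated squaring (mod 73): (-2)^{1}≡71, (-2)^{2}≡4, (-2)^{4}≡16, (-2)^{8}≡37, (-2)^{16}≡55, (-2)^{32}≡32. Then (-2)^{43} = (-2)^{32+8+2+1} ≡ 32 × 37 × 4 × 71 ≡ 18 (mod 73)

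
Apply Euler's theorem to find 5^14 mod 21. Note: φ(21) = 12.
By Euler: 5^{12} ≡ 1 mod 21 since gcd(5, 21) = 1. 14 = 1×12 + 2. So 5^{14} ≡ 5^{2} ≡ 4 mod 21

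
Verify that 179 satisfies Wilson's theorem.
(178)! mod 179 = 178. Since this equals -1 mod 179, Wilson confirms 179 is prime.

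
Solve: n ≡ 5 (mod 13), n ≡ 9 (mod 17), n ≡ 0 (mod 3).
M = 13 × 17 × 3 = 663. M₁ = 51, y₁ ≡ 12 (mod 13). M₂ = 39, y₂ ≡ 7 (mod 17). M₃ = 221, y₃ ≡ 2 (mod 3). n = 5×51×12 + 9×39×7 + 0×221×2 ≡ 213 (mod 663)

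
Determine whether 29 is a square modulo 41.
By Euler's criterion: 29^{20} ≡ 40 (mod 41). Since this equals -1 (≡ 40), 29 is not a QR.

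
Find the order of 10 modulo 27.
Powers of 10 mod 27: 10^1≡10, 10^2≡19, 10^3≡1. ord_27(10) = 3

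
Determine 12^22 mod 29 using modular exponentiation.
By repeated squaring (mod 29): 12^{1}≡12, 12^{2}≡28, 12^{4}≡1, 12^{8}≡1, 12^{16}≡1. Then 12^{22} = 12^{16+4+2} ≡ 1 × 1 × 28 ≡ 28 (mod 29)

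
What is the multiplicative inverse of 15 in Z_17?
Since 17 is prime, by Fermat 15^(-1) ≡ 15^{15} ≡ 8 (mod 17). Verify: 15 × 8 = 120 ≡ 1 (mod 17)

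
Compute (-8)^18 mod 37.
By repeated squaring (mod 37): (-8)^{1}≡29, (-8)^{2}≡27, (-8)^{4}≡26, (-8)^{8}≡10, (-8)^{16}≡26. Then (-8)^{18} = (-8)^{16+2} ≡ 26 × 27 ≡ 36 (mod 37)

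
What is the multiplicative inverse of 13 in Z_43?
Since 43 is prime, by Fermat 13^(-1) ≡ 13^{41} ≡ 10 mod 43. Verify: 13 × 10 = 130 ≡ 1 mod 43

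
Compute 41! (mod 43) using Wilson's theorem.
(42)! = (41)! × (42) ≡ -1 (mod 43). So (41)! ≡ -1 × (42)^(-1) ≡ (-1)×(-1) = 1 (mod 43)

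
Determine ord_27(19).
Powers of 19 mod 27: 19^1≡19, 19^2≡10, 19^3≡1. Order = 3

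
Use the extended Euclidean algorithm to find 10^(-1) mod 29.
Extended GCD: 10(3) + 29(-1) = 1. So 10^(-1) ≡ 3 mod 29. Verify: 10 × 3 = 30 ≡ 1 mod 29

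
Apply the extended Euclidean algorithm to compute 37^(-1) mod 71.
Extended GCD: 37(-23) + 71(12) = 1. So 37^(-1) ≡ -23 ≡ 48 (mod 71). Verify: 37 × 48 = 1776 ≡ 1 (mod 71)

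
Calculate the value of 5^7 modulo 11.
By repeated squaring (mod 11): 5^{1}≡5, 5^{2}≡3, 5^{4}≡9. Then 5^{7} = 5^{4+2+1} ≡ 9 × 3 × 5 ≡ 3 (mod 11)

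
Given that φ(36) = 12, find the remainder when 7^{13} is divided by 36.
By Euler: 7^{12} ≡ 1 (mod 36) since gcd(7, 36) = 1. 13 = 1×12 + 1. So 7^{13} ≡ 7^{1} ≡ 7 (mod 36)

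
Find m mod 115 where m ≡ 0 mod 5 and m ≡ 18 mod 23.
M = 5 × 23 = 115. M₁ = 23, y₁ ≡ 2 mod 5. M₂ = 5, y₂ ≡ 14 mod 23. m = 0×23×2 + 18×5×14 ≡ 110 mod 115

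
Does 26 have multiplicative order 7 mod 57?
Powers of 26 mod 57: 26^1≡26, 26^2≡49, 26^3≡20, 26^4≡7, 26^5≡11, 26^6≡1. Already 26^6≡1, so the order is 6 < 7. No, the actual order is 6.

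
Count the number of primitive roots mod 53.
A prime p has φ(p-1) primitive roots; here φ(52) = 24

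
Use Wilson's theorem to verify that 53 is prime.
(52)! mod 53 = 52. Since this equals -1 mod 53, Wilson confirms 53 is prime.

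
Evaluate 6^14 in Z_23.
By repeated squaring mod 23: 6^{1}≡6, 6^{2}≡13, 6^{4}≡8, 6^{8}≡18. Then 6^{14} = 6^{8+4+2} ≡ 18 × 8 × 13 ≡ 9 mod 23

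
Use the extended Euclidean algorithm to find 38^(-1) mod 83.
Extended GCD: 38(-24) + 83(11) = 1. So 38^(-1) ≡ -24 ≡ 59 mod 83. Verify: 38 × 59 = 2242 ≡ 1 mod 83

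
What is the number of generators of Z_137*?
There are φ(137-1) = φ(136) = 64 primitive roots modulo 137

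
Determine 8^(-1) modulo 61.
Since 61 is prime, by Fermat 8^(-1) ≡ 8^{59} ≡ 23 (mod 61). Verify: 8 × 23 = 184 ≡ 1 (mod 61)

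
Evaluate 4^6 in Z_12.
By repeated squaring mod 12: 4^{1}≡4, 4^{2}≡4, 4^{4}≡4. Then 4^{6} = 4^{4+2} ≡ 4 × 4 ≡ 4 mod 12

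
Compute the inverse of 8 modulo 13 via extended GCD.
Extended GCD: 8(5) + 13(-3) = 1. So 8^(-1) ≡ 5 mod 13. Verify: 8 × 5 = 40 ≡ 1 mod 13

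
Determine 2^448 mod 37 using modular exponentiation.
Using Fermat: 2^{36} ≡ 1 (mod 37). 448 ≡ 16 (mod 36). So 2^{448} ≡ 2^{16} ≡ 9 (mod 37)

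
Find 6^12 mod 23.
By repeated squaring mod 23: 6^{1}≡6, 6^{2}≡13, 6^{4}≡8, 6^{8}≡18. Then 6^{12} = 6^{8+4} ≡ 18 × 8 ≡ 6 mod 23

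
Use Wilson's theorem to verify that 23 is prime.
(22)! mod 23 = 22. Since this equals -1 (mod 23), Wilson confirms 23 is prime.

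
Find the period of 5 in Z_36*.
Powers of 5 mod 36: 5^1≡5, 5^2≡25, 5^3≡17, 5^4≡13, 5^5≡29, 5^6≡1. Order = 6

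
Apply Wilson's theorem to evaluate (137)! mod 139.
(138)! = (137)! × (138) ≡ -1 mod 139. So (137)! ≡ -1 × (138)^(-1) ≡ (-1)×(-1) = 1 mod 139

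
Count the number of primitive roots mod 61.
There are φ(61-1) = φ(60) = 16 primitive roots modulo 61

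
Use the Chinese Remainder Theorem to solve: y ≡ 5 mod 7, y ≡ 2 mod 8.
M = 7 × 8 = 56. M₁ = 8, y₁ ≡ 1 mod 7. M₂ = 7, y₂ ≡ 7 mod 8. y = 5×8×1 + 2×7×7 ≡ 26 mod 56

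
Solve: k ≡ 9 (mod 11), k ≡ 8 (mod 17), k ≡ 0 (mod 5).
M = 11 × 17 × 5 = 935. M₁ = 85, y₁ ≡ 7 (mod 11). M₂ = 55, y₂ ≡ 13 (mod 17). M₃ = 187, y₃ ≡ 3 (mod 5). k = 9×85×7 + 8×55×13 + 0×187×3 ≡ 790 (mod 935)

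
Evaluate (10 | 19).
(10/19) = 10^{9} mod 19 = -1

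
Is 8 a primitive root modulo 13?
8^{4} ≡ 1 (mod 13) and 4 < 12, so ord_13(8) = 4 ≠ 12 and 8 is not a primitive root.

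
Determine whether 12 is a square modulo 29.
By Euler's criterion: 12^{14} ≡ 28 mod 29. Since this equals -1 (≡ 28), 12 is not a QR.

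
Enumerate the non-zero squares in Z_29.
Quadratic residues modulo 29: {1, 4, 5, 6, 7, 9, 13, 16, 20, 22, 23, 24, 25, 28}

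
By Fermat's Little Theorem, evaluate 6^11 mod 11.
By Fermat: 6^{10} ≡ 1 mod 11. So 6^{11} = 6^{10} · 6^{1} ≡ 6^{1} ≡ 6 mod 11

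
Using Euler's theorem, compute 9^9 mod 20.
By Euler: 9^{8} ≡ 1 mod 20 since gcd(9, 20) = 1. 9 = 1×8 + 1. So 9^{9} ≡ 9^{1} ≡ 9 mod 20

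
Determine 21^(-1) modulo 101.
Since 101 is prime, by Fermat 21^(-1) ≡ 21^{99} ≡ 77 (mod 101). Verify: 21 × 77 = 1617 ≡ 1 (mod 101)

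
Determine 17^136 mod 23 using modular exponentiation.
Using Fermat: 17^{22} ≡ 1 mod 23. 136 ≡ 4 mod 22. So 17^{136} ≡ 17^{4} ≡ 8 mod 23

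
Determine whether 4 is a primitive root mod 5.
4^{2} ≡ 1 (mod 5) and 2 < 4, so ord_5(4) = 2 ≠ 4 and 4 is not a primitive root.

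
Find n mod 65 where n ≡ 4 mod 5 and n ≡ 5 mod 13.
M = 5 × 13 = 65. M₁ = 13, y₁ ≡ 2 mod 5. M₂ = 5, y₂ ≡ 8 mod 13. n = 4×13×2 + 5×5×8 ≡ 44 mod 65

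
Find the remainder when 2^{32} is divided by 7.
By Fermat: 2^{6} ≡ 1 mod 7. 32 = 5×6 + 2. So 2^{32} ≡ 2^{2} ≡ 4 mod 7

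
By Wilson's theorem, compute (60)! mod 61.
By Wilson's theorem, (60)! ≡ -1 ≡ 60 mod 61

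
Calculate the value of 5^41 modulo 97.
By repeated squaring (mod 97): 5^{1}≡5, 5^{2}≡25, 5^{4}≡43, 5^{8}≡6, 5^{16}≡36, 5^{32}≡35. Then 5^{41} = 5^{32+8+1} ≡ 35 × 6 × 5 ≡ 80 (mod 97)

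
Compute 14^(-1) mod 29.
Since 29 is prime, by Fermat 14^(-1) ≡ 14^{27} ≡ 27 mod 29. Verify: 14 × 27 = 378 ≡ 1 mod 29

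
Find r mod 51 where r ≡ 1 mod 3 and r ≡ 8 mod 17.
M = 3 × 17 = 51. M₁ = 17, y₁ ≡ 2 mod 3. M₂ = 3, y₂ ≡ 6 mod 17. r = 1×17×2 + 8×3×6 ≡ 25 mod 51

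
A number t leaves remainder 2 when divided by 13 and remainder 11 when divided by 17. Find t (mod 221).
M = 13 × 17 = 221. M₁ = 17, y₁ ≡ 10 (mod 13). M₂ = 13, y₂ ≡ 4 (mod 17). t = 2×17×10 + 11×13×4 ≡ 28 (mod 221)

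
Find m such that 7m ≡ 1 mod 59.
Since 59 is prime, by Fermat 7^(-1) ≡ 7^{57} ≡ 17 mod 59. Verify: 7 × 17 = 119 ≡ 1 mod 59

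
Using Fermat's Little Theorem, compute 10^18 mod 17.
By Fermat: 10^{16} ≡ 1 mod 17. So 10^{18} = 10^{16} · 10^{2} ≡ 10^{2} ≡ 15 mod 17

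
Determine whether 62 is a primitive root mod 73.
ord_73(62) divides 72. For each prime q|72: 62^{36}≡72, 62^{24}≡8, none ≡ 1. So 62 has order 72 and is a primitive root mod 73.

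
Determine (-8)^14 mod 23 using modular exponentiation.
By repeated squaring (mod 23): (-8)^{1}≡15, (-8)^{2}≡18, (-8)^{4}≡2, (-8)^{8}≡4. Then (-8)^{14} = (-8)^{8+4+2} ≡ 4 × 2 × 18 ≡ 6 (mod 23)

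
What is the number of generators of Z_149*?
Number of primitive roots mod 149 = φ(p-1) = φ(148) = 72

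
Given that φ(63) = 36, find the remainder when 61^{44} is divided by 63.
By Euler: 61^{36} ≡ 1 mod 63 since gcd(61, 63) = 1. 44 = 1×36 + 8. So 61^{44} ≡ 61^{8} ≡ 4 mod 63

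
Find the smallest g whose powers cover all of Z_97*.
g = 5. Powers: [5, 25, 28, 43, 21, 8, 40, 6, 30, ...] generates all 96 non-zero residues.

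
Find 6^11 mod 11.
Using Fermat: 6^{10} ≡ 1 mod 11. 11 ≡ 1 mod 10. So 6^{11} ≡ 6^{1} ≡ 6 mod 11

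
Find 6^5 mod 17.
By repeated squaring mod 17: 6^{1}≡6, 6^{2}≡2, 6^{4}≡4. Then 6^{5} = 6^{4+1} ≡ 4 × 6 ≡ 7 mod 17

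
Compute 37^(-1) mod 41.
Since 41 is prime, by Fermat 37^(-1) ≡ 37^{39} ≡ 10 mod 41. Verify: 37 × 10 = 370 ≡ 1 mod 41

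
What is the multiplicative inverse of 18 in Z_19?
Since 19 is prime, by Fermat 18^(-1) ≡ 18^{17} ≡ 18 mod 19. Verify: 18 × 18 = 324 ≡ 1 mod 19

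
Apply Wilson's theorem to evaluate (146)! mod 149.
(148)! = (146)! × (147) × (148) ≡ -1 mod 149. So (146)! ≡ -1 × [(148)(147)]^(-1) ≡ 74 mod 149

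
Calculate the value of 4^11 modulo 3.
Using Fermat: 4^{2} ≡ 1 mod 3. 11 ≡ 1 mod 2. So 4^{11} ≡ 4^{1} ≡ 1 mod 3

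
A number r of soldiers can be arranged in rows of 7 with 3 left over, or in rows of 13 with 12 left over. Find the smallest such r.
M = 7 × 13 = 91. M₁ = 13, y₁ ≡ 6 mod 7. M₂ = 7, y₂ ≡ 2 mod 13. r = 3×13×6 + 12×7×2 ≡ 38 mod 91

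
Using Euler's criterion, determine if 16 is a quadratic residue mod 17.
By Euler's criterion: 16^{8} ≡ 1 (mod 17). Since this equals 1, 16 is a QR.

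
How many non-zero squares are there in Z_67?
Exactly half the non-zero residues mod a prime are QRs: (67-1)/2 = 33.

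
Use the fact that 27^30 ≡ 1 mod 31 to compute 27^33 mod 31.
By Fermat: 27^{30} ≡ 1 mod 31. So 27^{33} = 27^{30} · 27^{3} ≡ 27^{3} ≡ 29 mod 31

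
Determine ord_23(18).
Powers of 18 mod 23: 18^1≡18, 18^2≡2, 18^3≡13, 18^4≡4, 18^5≡3, 18^6≡8, 18^7≡6, 18^8≡16, 18^9≡12, 18^10≡9, 18^11≡1. So the order of 18 is 11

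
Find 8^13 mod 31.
By repeated squaring mod 31: 8^{1}≡8, 8^{2}≡2, 8^{4}≡4, 8^{8}≡16. Then 8^{13} = 8^{8+4+1} ≡ 16 × 4 × 8 ≡ 16 mod 31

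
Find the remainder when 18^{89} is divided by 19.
By Fermat: 18^{18} ≡ 1 mod 19. 89 = 4×18 + 17. So 18^{89} ≡ 18^{17} ≡ 18 mod 19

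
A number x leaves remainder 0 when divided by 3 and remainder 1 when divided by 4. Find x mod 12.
M = 3 × 4 = 12. M₁ = 4, y₁ ≡ 1 mod 3. M₂ = 3, y₂ ≡ 3 mod 4. x = 0×4×1 + 1×3×3 ≡ 9 mod 12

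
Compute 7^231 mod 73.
Using Fermat: 7^{72} ≡ 1 mod 73. 231 ≡ 15 mod 72. So 7^{231} ≡ 7^{15} ≡ 22 mod 73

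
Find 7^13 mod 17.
By repeated squaring mod 17: 7^{1}≡7, 7^{2}≡15, 7^{4}≡4, 7^{8}≡16. Then 7^{13} = 7^{8+4+1} ≡ 16 × 4 × 7 ≡ 6 mod 17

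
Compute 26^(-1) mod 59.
Since 59 is prime, by Fermat 26^(-1) ≡ 26^{57} ≡ 25 mod 59. Verify: 26 × 25 = 650 ≡ 1 mod 59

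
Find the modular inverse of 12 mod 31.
Since 31 is prime, by Fermat 12^(-1) ≡ 12^{29} ≡ 13 mod 31. Verify: 12 × 13 = 156 ≡ 1 mod 31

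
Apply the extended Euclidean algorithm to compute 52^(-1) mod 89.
Extended GCD: 52(12) + 89(-7) = 1. So 52^(-1) ≡ 12 mod 89. Verify: 52 × 12 = 624 ≡ 1 mod 89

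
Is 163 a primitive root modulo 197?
163^{98} ≡ 1 (mod 197) and 98 < 196, so ord_197(163) = 98 ≠ 196 and 163 is not a primitive root.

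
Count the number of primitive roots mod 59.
There are φ(59-1) = φ(58) = 28 primitive roots modulo 59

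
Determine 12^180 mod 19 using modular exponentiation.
Using Fermat: 12^{18} ≡ 1 mod 19. 180 ≡ 0 mod 18. So 12^{180} ≡ 12^{0} ≡ 1 mod 19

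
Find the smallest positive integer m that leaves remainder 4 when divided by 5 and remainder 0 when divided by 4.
M = 5 × 4 = 20. M₁ = 4, y₁ ≡ 4 (mod 5). M₂ = 5, y₂ ≡ 1 (mod 4). m = 4×4×4 + 0×5×1 ≡ 4 (mod 20)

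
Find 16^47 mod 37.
Using Fermat: 16^{36} ≡ 1 mod 37. 47 ≡ 11 mod 36. So 16^{47} ≡ 16^{11} ≡ 34 mod 37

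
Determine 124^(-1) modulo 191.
Since 191 is prime, by Fermat 124^(-1) ≡ 124^{189} ≡ 57 (mod 191). Verify: 124 × 57 = 7068 ≡ 1 (mod 191)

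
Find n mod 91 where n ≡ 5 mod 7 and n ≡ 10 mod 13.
M = 7 × 13 = 91. M₁ = 13, y₁ ≡ 6 mod 7. M₂ = 7, y₂ ≡ 2 mod 13. n = 5×13×6 + 10×7×2 ≡ 75 mod 91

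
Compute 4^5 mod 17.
By repeated squaring mod 17: 4^{1}≡4, 4^{2}≡16, 4^{4}≡1. Then 4^{5} = 4^{4+1} ≡ 1 × 4 ≡ 4 mod 17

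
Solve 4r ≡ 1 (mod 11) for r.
Since 11 is prime, by Fermat 4^(-1) ≡ 4^{9} ≡ 3 (mod 11). Verify: 4 × 3 = 12 ≡ 1 (mod 11)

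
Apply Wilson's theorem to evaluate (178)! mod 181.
(180)! = (178)! × (179) × (180) ≡ -1 (mod 181). So (178)! ≡ -1 × [(180)(179)]^(-1) ≡ 90 (mod 181)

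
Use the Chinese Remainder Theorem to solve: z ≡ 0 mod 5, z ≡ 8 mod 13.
M = 5 × 13 = 65. M₁ = 13, y₁ ≡ 2 mod 5. M₂ = 5, y₂ ≡ 8 mod 13. z = 0×13×2 + 8×5×8 ≡ 60 mod 65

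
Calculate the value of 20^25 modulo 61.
By repeated squaring (mod 61): 20^{1}≡20, 20^{2}≡34, 20^{4}≡58, 20^{8}≡9, 20^{16}≡20. Then 20^{25} = 20^{16+8+1} ≡ 20 × 9 × 20 ≡ 1 (mod 61)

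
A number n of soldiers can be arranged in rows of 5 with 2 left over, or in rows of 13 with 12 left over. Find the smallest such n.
M = 5 × 13 = 65. M₁ = 13, y₁ ≡ 2 mod 5. M₂ = 5, y₂ ≡ 8 mod 13. n = 2×13×2 + 12×5×8 ≡ 12 mod 65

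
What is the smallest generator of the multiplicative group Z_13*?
g = 2. For each prime q|12: 2^{6}≡12, 2^{4}≡3, none ≡ 1, so ord_13(2) = 12 and 2 is a primitive root.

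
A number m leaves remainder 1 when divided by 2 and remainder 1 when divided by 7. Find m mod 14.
M = 2 × 7 = 14. M₁ = 7, y₁ ≡ 1 mod 2. M₂ = 2, y₂ ≡ 4 mod 7. m = 1×7×1 + 1×2×4 ≡ 1 mod 14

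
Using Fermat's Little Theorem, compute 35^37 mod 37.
By Fermat: 35^{36} ≡ 1 (mod 37). So 35^{37} = 35^{36} · 35^{1} ≡ 35^{1} ≡ 35 (mod 37)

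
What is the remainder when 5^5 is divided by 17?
By repeated squaring mod 17: 5^{1}≡5, 5^{2}≡8, 5^{4}≡13. Then 5^{5} = 5^{4+1} ≡ 13 × 5 ≡ 14 mod 17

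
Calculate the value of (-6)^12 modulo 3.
By repeated squaring mod 3: (-6)^{1}≡0, (-6)^{2}≡0, (-6)^{4}≡0, (-6)^{8}≡0. Then (-6)^{12} = (-6)^{8+4} ≡ 0 × 0 ≡ 0 mod 3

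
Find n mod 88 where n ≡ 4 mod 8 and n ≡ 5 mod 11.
M = 8 × 11 = 88. M₁ = 11, y₁ ≡ 3 mod 8. M₂ = 8, y₂ ≡ 7 mod 11. n = 4×11×3 + 5×8×7 ≡ 60 mod 88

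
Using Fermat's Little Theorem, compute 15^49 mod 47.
By Fermat: 15^{46} ≡ 1 (mod 47). So 15^{49} = 15^{46} · 15^{3} ≡ 15^{3} ≡ 38 (mod 47)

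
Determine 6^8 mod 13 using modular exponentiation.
By repeated squaring mod 13: 6^{1}≡6, 6^{2}≡10, 6^{4}≡9, 6^{8}≡3. So 6^{8} ≡ 3 mod 13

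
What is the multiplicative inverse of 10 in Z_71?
Since 71 is prime, by Fermat 10^(-1) ≡ 10^{69} ≡ 64 mod 71. Verify: 10 × 64 = 640 ≡ 1 mod 71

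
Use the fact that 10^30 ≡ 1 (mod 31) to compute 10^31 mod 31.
By Fermat: 10^{30} ≡ 1 (mod 31). So 10^{31} = 10^{30} · 10^{1} ≡ 10^{1} ≡ 10 (mod 31)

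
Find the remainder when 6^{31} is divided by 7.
By Fermat: 6^{6} ≡ 1 mod 7. 31 = 5×6 + 1. So 6^{31} ≡ 6^{1} ≡ 6 mod 7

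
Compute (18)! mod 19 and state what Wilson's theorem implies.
(18)! mod 19 = 18. Since this equals -1 (mod 19), Wilson confirms 19 is prime.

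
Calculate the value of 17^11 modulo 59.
By repeated squaring mod 59: 17^{1}≡17, 17^{2}≡53, 17^{4}≡36, 17^{8}≡57. Then 17^{11} = 17^{8+2+1} ≡ 57 × 53 × 17 ≡ 27 mod 59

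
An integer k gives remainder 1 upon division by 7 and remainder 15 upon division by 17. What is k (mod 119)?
M = 7 × 17 = 119. M₁ = 17, y₁ ≡ 5 (mod 7). M₂ = 7, y₂ ≡ 5 (mod 17). k = 1×17×5 + 15×7×5 ≡ 15 (mod 119)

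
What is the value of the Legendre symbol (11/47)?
(11/47) = 11^{23} mod 47 = -1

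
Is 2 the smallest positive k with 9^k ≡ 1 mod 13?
Powers of 9 mod 13: 9^1≡9, 9^2≡3, 9^3≡1. 9^2≡3≢1, so ord ≠ 2. No, the actual order is 3.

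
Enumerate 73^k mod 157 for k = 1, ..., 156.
73^1, 73^2, ..., 73^{156} mod 157: [73, 148, 128, 81, 104, 56, 6, 124, 103, 140, 15, 153, 22, 36, 116, 147, 55, 90, 133, 132, 59, 68, 97, 16, 69, 13, 7, 40, 94, 111, 96, 100, 78, 42, 83, 93, 38, 105, 129, 154, 95, 27, 87, 71, 2, 146, 139, 99, 5, 51, 112, 12, 91, 49, 123, 30, 149, 44, 72, 75, 137, 110, 23, 109, 107, 118, 136, 37, 32, 138, 26, 14, 80, 31, 65, 35, 43, 156, 84, 9, 29, 76, 53, 101, 151, 33, 54, 17, 142, 4, 135, 121, 41, 10, 102, 67, 24, 25, 98, 89, 60, 141, 88, 144, 150, 117, 63, 46, 61, 57, 79, 115, 74, 64, 119, 52, 28, 3, 62, 130, 70, 86, 155, 11, 18, 58, 152, 106, 45, 145, 66, 108, 34, 127, 8, 113, 85, 82, 20, 47, 134, 48, 50, 39, 21, 120, 125, 19, 131, 143, 77, 126, 92, 122, 114, 1]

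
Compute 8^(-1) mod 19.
Since 19 is prime, by Fermat 8^(-1) ≡ 8^{17} ≡ 12 mod 19. Verify: 8 × 12 = 96 ≡ 1 mod 19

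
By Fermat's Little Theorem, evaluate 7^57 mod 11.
By Fermat: 7^{10} ≡ 1 mod 11. 57 = 5×10 + 7. So 7^{57} ≡ 7^{7} ≡ 6 mod 11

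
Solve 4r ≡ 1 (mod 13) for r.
Since 13 is prime, by Fermat 4^(-1) ≡ 4^{11} ≡ 10 (mod 13). Verify: 4 × 10 = 40 ≡ 1 (mod 13)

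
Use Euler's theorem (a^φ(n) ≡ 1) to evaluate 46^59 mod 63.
By Euler: 46^{36} ≡ 1 (mod 63) since gcd(46, 63) = 1. 59 = 1×36 + 23. So 46^{59} ≡ 46^{23} ≡ 37 (mod 63)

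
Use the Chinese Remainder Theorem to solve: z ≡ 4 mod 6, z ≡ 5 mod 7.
M = 6 × 7 = 42. M₁ = 7, y₁ ≡ 1 mod 6. M₂ = 6, y₂ ≡ 6 mod 7. z = 4×7×1 + 5×6×6 ≡ 40 mod 42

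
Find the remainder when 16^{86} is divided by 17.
By Fermat: 16^{16} ≡ 1 (mod 17). 86 = 5×16 + 6. So 16^{86} ≡ 16^{6} ≡ 1 (mod 17)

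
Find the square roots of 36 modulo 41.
The square roots of 36 mod 41 are 6 and 35. Verify: 6² = 36 ≡ 36 (mod 41)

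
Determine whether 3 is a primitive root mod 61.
3^{10} ≡ 1 mod 61 and 10 < 60, so ord_61(3) = 10 ≠ 60 and 3 is not a primitive root.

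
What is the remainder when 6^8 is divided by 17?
By repeated squaring (mod 17): 6^{1}≡6, 6^{2}≡2, 6^{4}≡4, 6^{8}≡16. So 6^{8} ≡ 16 (mod 17)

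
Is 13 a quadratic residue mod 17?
By Euler's criterion: 13^{8} ≡ 1 mod 17. Since this equals 1, 13 is a QR.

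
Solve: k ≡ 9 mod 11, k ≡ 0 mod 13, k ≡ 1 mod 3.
M = 11 × 13 × 3 = 429. M₁ = 39, y₁ ≡ 2 mod 11. M₂ = 33, y₂ ≡ 2 mod 13. M₃ = 143, y₃ ≡ 2 mod 3. k = 9×39×2 + 0×33×2 + 1×143×2 ≡ 130 mod 429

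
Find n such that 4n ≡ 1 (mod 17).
Since 17 is prime, by Fermat 4^(-1) ≡ 4^{15} ≡ 13 (mod 17). Verify: 4 × 13 = 52 ≡ 1 (mod 17)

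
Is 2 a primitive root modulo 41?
2^{20} ≡ 1 (mod 41) and 20 < 40, so ord_41(2) = 20 ≠ 40 and 2 is not a primitive root.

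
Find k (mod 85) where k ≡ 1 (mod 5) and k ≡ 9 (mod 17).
M = 5 × 17 = 85. M₁ = 17, y₁ ≡ 3 (mod 5). M₂ = 5, y₂ ≡ 7 (mod 17). k = 1×17×3 + 9×5×7 ≡ 26 (mod 85)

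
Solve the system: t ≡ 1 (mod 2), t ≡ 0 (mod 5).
M = 2 × 5 = 10. M₁ = 5, y₁ ≡ 1 (mod 2). M₂ = 2, y₂ ≡ 3 (mod 5). t = 1×5×1 + 0×2×3 ≡ 5 (mod 10)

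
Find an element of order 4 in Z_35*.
8 has order 4 mod 35 since 8^{4} ≡ 1 mod 35 and no smaller power works.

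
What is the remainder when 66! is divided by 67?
By Wilson's theorem, (66)! ≡ -1 ≡ 66 mod 67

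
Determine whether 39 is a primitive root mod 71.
39^{14} ≡ 1 (mod 71) and 14 < 70, so ord_71(39) = 14 ≠ 70 and 39 is not a primitive root.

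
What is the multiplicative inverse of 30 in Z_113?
Since 113 is prime, by Fermat 30^(-1) ≡ 30^{111} ≡ 49 mod 113. Verify: 30 × 49 = 1470 ≡ 1 mod 113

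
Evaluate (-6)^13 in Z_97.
By repeated squaring (mod 97): (-6)^{1}≡91, (-6)^{2}≡36, (-6)^{4}≡35, (-6)^{8}≡61. Then (-6)^{13} = (-6)^{8+4+1} ≡ 61 × 35 × 91 ≡ 91 (mod 97)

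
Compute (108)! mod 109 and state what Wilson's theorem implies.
(108)! mod 109 = 108. Since this equals -1 (mod 109), Wilson confirms 109 is prime.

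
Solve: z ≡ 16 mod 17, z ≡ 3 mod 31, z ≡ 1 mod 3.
M = 17 × 31 × 3 = 1581. M₁ = 93, y₁ ≡ 15 mod 17. M₂ = 51, y₂ ≡ 14 mod 31. M₃ = 527, y₃ ≡ 2 mod 3. z = 16×93×15 + 3×51×14 + 1×527×2 ≡ 220 mod 1581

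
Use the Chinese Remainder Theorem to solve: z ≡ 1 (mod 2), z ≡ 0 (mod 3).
M = 2 × 3 = 6. M₁ = 3, y₁ ≡ 1 (mod 2). M₂ = 2, y₂ ≡ 2 (mod 3). z = 1×3×1 + 0×2×2 ≡ 3 (mod 6)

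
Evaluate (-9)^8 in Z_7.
Using Fermat: (-9)^{6} ≡ 1 (mod 7). 8 ≡ 2 (mod 6). So (-9)^{8} ≡ (-9)^{2} ≡ 4 (mod 7)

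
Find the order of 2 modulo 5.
Powers of 2 mod 5: 2^1≡2, 2^2≡4, 2^3≡3, 2^4≡1. So the order of 2 is 4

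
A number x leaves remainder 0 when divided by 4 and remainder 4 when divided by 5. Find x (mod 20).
M = 4 × 5 = 20. M₁ = 5, y₁ ≡ 1 (mod 4). M₂ = 4, y₂ ≡ 4 (mod 5). x = 0×5×1 + 4×4×4 ≡ 4 (mod 20)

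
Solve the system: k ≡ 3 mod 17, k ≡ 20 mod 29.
M = 17 × 29 = 493. M₁ = 29, y₁ ≡ 10 mod 17. M₂ = 17, y₂ ≡ 12 mod 29. k = 3×29×10 + 20×17×12 ≡ 20 mod 493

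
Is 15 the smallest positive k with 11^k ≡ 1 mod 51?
Powers of 11 mod 51: 11^1≡11, 11^2≡19, 11^3≡5, 11^4≡4, 11^5≡44, 11^6≡25, 11^7≡20, 11^8≡16, 11^9≡23, 11^10≡49, 11^11≡29, 11^12≡13, 11^13≡41, 11^14≡43, 11^15≡14, 11^16≡1. 11^15≡14≢1, so ord ≠ 15. No, the actual order is 16.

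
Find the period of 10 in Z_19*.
Powers of 10 mod 19: 10^1≡10, 10^2≡5, 10^3≡12, 10^4≡6, 10^5≡3, 10^6≡11, 10^7≡15, 10^8≡17, 10^9≡18, 10^10≡9, 10^11≡14, 10^12≡7, 10^13≡13, 10^14≡16, 10^15≡8, 10^16≡4, 10^17≡2, 10^18≡1. ord_19(10) = 18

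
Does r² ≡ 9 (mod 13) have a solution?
By Euler's criterion: 9^{6} ≡ 1 (mod 13). Since this equals 1, 9 is a QR.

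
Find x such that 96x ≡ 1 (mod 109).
Since 109 is prime, by Fermat 96^(-1) ≡ 96^{107} ≡ 67 (mod 109). Verify: 96 × 67 = 6432 ≡ 1 (mod 109)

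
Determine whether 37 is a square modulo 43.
By Euler's criterion: 37^{21} ≡ 42 (mod 43). Since this equals -1 (≡ 42), 37 is not a QR.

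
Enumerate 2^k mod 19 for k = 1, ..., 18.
2^1, 2^2, ..., 2^{18} mod 19: [2, 4, 8, 16, 13, 7, 14, 9, 18, 17, 15, 11, 3, 6, 12, 5, 10, 1]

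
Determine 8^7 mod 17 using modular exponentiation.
By repeated squaring mod 17: 8^{1}≡8, 8^{2}≡13, 8^{4}≡16. Then 8^{7} = 8^{4+2+1} ≡ 16 × 13 × 8 ≡ 15 mod 17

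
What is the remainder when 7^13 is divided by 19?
By repeated squaring mod 19: 7^{1}≡7, 7^{2}≡11, 7^{4}≡7, 7^{8}≡11. Then 7^{13} = 7^{8+4+1} ≡ 11 × 7 × 7 ≡ 7 mod 19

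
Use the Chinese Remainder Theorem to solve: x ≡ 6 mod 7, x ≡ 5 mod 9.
M = 7 × 9 = 63. M₁ = 9, y₁ ≡ 4 mod 7. M₂ = 7, y₂ ≡ 4 mod 9. x = 6×9×4 + 5×7×4 ≡ 41 mod 63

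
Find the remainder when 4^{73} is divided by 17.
By Fermat: 4^{16} ≡ 1 mod 17. 73 = 4×16 + 9. So 4^{73} ≡ 4^{9} ≡ 4 mod 17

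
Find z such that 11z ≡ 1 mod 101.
Since 101 is prime, by Fermat 11^(-1) ≡ 11^{99} ≡ 46 mod 101. Verify: 11 × 46 = 506 ≡ 1 mod 101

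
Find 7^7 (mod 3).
Using Fermat: 7^{2} ≡ 1 (mod 3). 7 ≡ 1 (mod 2). So 7^{7} ≡ 7^{1} ≡ 1 (mod 3)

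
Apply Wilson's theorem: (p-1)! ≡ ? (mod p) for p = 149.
By Wilson's theorem, (148)! ≡ -1 ≡ 148 mod 149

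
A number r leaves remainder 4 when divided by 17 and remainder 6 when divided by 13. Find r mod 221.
M = 17 × 13 = 221. M₁ = 13, y₁ ≡ 4 mod 17. M₂ = 17, y₂ ≡ 10 mod 13. r = 4×13×4 + 6×17×10 ≡ 123 mod 221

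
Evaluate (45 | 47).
(45/47) = 45^{23} mod 47 = -1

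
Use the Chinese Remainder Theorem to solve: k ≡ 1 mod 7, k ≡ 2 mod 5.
M = 7 × 5 = 35. M₁ = 5, y₁ ≡ 3 mod 7. M₂ = 7, y₂ ≡ 3 mod 5. k = 1×5×3 + 2×7×3 ≡ 22 mod 35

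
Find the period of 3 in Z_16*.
Powers of 3 mod 16: 3^1≡3, 3^2≡9, 3^3≡11, 3^4≡1. ord_16(3) = 4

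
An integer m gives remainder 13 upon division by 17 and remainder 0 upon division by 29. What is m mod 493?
M = 17 × 29 = 493. M₁ = 29, y₁ ≡ 10 mod 17. M₂ = 17, y₂ ≡ 12 mod 29. m = 13×29×10 + 0×17×12 ≡ 319 mod 493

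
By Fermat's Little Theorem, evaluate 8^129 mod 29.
By Fermat: 8^{28} ≡ 1 mod 29. 129 = 4×28 + 17. So 8^{129} ≡ 8^{17} ≡ 10 mod 29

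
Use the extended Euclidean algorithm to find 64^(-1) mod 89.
Extended GCD: 64(32) + 89(-23) = 1. So 64^(-1) ≡ 32 mod 89. Verify: 64 × 32 = 2048 ≡ 1 mod 89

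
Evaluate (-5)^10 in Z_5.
By repeated squaring mod 5: (-5)^{1}≡0, (-5)^{2}≡0, (-5)^{4}≡0, (-5)^{8}≡0. Then (-5)^{10} = (-5)^{8+2} ≡ 0 × 0 ≡ 0 mod 5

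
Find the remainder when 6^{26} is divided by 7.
By Fermat: 6^{6} ≡ 1 (mod 7). 26 = 4×6 + 2. So 6^{26} ≡ 6^{2} ≡ 1 (mod 7)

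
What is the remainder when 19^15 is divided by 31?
By repeated squaring mod 31: 19^{1}≡19, 19^{2}≡20, 19^{4}≡28, 19^{8}≡9. Then 19^{15} = 19^{8+4+2+1} ≡ 9 × 28 × 20 × 19 ≡ 1 mod 31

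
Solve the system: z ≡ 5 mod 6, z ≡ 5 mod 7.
M = 6 × 7 = 42. M₁ = 7, y₁ ≡ 1 mod 6. M₂ = 6, y₂ ≡ 6 mod 7. z = 5×7×1 + 5×6×6 ≡ 5 mod 42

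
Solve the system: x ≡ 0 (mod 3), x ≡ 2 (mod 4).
M = 3 × 4 = 12. M₁ = 4, y₁ ≡ 1 (mod 3). M₂ = 3, y₂ ≡ 3 (mod 4). x = 0×4×1 + 2×3×3 ≡ 6 (mod 12)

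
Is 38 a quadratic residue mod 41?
By Euler's criterion: 38^{20} ≡ 40 mod 41. Since this equals -1 (≡ 40), 38 is not a QR.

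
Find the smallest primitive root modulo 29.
g = 2. Powers: [2, 4, 8, 16, 3, 6, 12, 24, 19, 9, ...] generates all 28 non-zero residues.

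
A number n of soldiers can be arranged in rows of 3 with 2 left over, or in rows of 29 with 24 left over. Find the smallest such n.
M = 3 × 29 = 87. M₁ = 29, y₁ ≡ 2 mod 3. M₂ = 3, y₂ ≡ 10 mod 29. n = 2×29×2 + 24×3×10 ≡ 53 mod 87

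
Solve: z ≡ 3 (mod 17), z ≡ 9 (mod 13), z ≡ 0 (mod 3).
M = 17 × 13 × 3 = 663. M₁ = 39, y₁ ≡ 7 (mod 17). M₂ = 51, y₂ ≡ 12 (mod 13). M₃ = 221, y₃ ≡ 2 (mod 3). z = 3×39×7 + 9×51×12 + 0×221×2 ≡ 360 (mod 663)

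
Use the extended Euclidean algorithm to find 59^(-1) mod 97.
Extended GCD: 59(-23) + 97(14) = 1. So 59^(-1) ≡ -23 ≡ 74 (mod 97). Verify: 59 × 74 = 4366 ≡ 1 (mod 97)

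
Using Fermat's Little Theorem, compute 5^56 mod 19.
By Fermat: 5^{18} ≡ 1 mod 19. 56 = 3×18 + 2. So 5^{56} ≡ 5^{2} ≡ 6 mod 19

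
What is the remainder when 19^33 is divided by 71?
By repeated squaring mod 71: 19^{1}≡19, 19^{2}≡6, 19^{4}≡36, 19^{8}≡18, 19^{16}≡40, 19^{32}≡38. Then 19^{33} = 19^{32+1} ≡ 38 × 19 ≡ 12 mod 71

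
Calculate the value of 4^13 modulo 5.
Using Fermat: 4^{4} ≡ 1 mod 5. 13 ≡ 1 mod 4. So 4^{13} ≡ 4^{1} ≡ 4 mod 5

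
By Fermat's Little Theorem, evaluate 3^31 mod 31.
By Fermat: 3^{30} ≡ 1 mod 31. So 3^{31} = 3^{30} · 3^{1} ≡ 3^{1} ≡ 3 mod 31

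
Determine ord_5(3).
Powers of 3 mod 5: 3^1≡3, 3^2≡4, 3^3≡2, 3^4≡1. So the order of 3 is 4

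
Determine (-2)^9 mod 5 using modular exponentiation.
Using Fermat: (-2)^{4} ≡ 1 (mod 5). 9 ≡ 1 (mod 4). So (-2)^{9} ≡ (-2)^{1} ≡ 3 (mod 5)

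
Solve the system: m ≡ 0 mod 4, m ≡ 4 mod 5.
M = 4 × 5 = 20. M₁ = 5, y₁ ≡ 1 mod 4. M₂ = 4, y₂ ≡ 4 mod 5. m = 0×5×1 + 4×4×4 ≡ 4 mod 20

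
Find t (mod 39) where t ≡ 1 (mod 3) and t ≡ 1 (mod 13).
M = 3 × 13 = 39. M₁ = 13, y₁ ≡ 1 (mod 3). M₂ = 3, y₂ ≡ 9 (mod 13). t = 1×13×1 + 1×3×9 ≡ 1 (mod 39)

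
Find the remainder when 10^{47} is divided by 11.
By Fermat: 10^{10} ≡ 1 (mod 11). 47 = 4×10 + 7. So 10^{47} ≡ 10^{7} ≡ 10 (mod 11)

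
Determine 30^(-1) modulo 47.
Since 47 is prime, by Fermat 30^(-1) ≡ 30^{45} ≡ 11 (mod 47). Verify: 30 × 11 = 330 ≡ 1 (mod 47)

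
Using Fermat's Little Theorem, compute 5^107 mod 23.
By Fermat: 5^{22} ≡ 1 (mod 23). 107 = 4×22 + 19. So 5^{107} ≡ 5^{19} ≡ 7 (mod 23)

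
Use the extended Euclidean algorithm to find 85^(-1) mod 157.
Extended GCD: 85(-24) + 157(13) = 1. So 85^(-1) ≡ -24 ≡ 133 mod 157. Verify: 85 × 133 = 11305 ≡ 1 mod 157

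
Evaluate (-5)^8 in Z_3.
Using Fermat: (-5)^{2} ≡ 1 (mod 3). 8 ≡ 0 (mod 2). So (-5)^{8} ≡ (-5)^{0} ≡ 1 (mod 3)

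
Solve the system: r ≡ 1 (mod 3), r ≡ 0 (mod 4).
M = 3 × 4 = 12. M₁ = 4, y₁ ≡ 1 (mod 3). M₂ = 3, y₂ ≡ 3 (mod 4). r = 1×4×1 + 0×3×3 ≡ 4 (mod 12)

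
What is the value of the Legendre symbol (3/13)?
(3/13) = 3^{6} mod 13 = 1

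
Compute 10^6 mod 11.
By repeated squaring (mod 11): 10^{1}≡10, 10^{2}≡1, 10^{4}≡1. Then 10^{6} = 10^{4+2} ≡ 1 × 1 ≡ 1 (mod 11)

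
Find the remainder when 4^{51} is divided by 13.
By Fermat: 4^{12} ≡ 1 mod 13. 51 = 4×12 + 3. So 4^{51} ≡ 4^{3} ≡ 12 mod 13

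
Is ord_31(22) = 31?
Powers of 22 mod 31: 22^1≡22, 22^2≡19, 22^3≡15, 22^4≡20, 22^5≡6, 22^6≡8, 22^7≡21, 22^8≡28, 22^9≡27, 22^10≡5, 22^11≡17, 22^12≡2, 22^13≡13, 22^14≡7, 22^15≡30, 22^16≡9, 22^17≡12, 22^18≡16, 22^19≡11, 22^20≡25, 22^21≡23, 22^22≡10, 22^23≡3, 22^24≡4, 22^25≡26, 22^26≡14, 22^27≡29, 22^28≡18, 22^29≡24, 22^30≡1. Already 22^30≡1, so the order is 30 < 31. No, the actual order is 30.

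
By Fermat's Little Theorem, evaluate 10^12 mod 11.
By Fermat: 10^{10} ≡ 1 (mod 11). So 10^{12} = 10^{10} · 10^{2} ≡ 10^{2} ≡ 1 (mod 11)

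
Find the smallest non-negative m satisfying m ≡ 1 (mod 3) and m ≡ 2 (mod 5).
M = 3 × 5 = 15. M₁ = 5, y₁ ≡ 2 (mod 3). M₂ = 3, y₂ ≡ 2 (mod 5). m = 1×5×2 + 2×3×2 ≡ 7 (mod 15)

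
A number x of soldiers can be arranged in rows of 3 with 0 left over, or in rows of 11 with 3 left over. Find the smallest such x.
M = 3 × 11 = 33. M₁ = 11, y₁ ≡ 2 (mod 3). M₂ = 3, y₂ ≡ 4 (mod 11). x = 0×11×2 + 3×3×4 ≡ 3 (mod 33)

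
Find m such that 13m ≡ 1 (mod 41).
Since 41 is prime, by Fermat 13^(-1) ≡ 13^{39} ≡ 19 (mod 41). Verify: 13 × 19 = 247 ≡ 1 (mod 41)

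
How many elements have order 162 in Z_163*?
A prime p has φ(p-1) primitive roots; here φ(162) = 54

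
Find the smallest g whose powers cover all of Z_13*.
g = 2. For each prime q|12: 2^{6}≡12, 2^{4}≡3, none ≡ 1, so ord_13(2) = 12 and 2 is a primitive root.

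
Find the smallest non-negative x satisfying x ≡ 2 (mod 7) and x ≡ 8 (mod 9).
M = 7 × 9 = 63. M₁ = 9, y₁ ≡ 4 (mod 7). M₂ = 7, y₂ ≡ 4 (mod 9). x = 2×9×4 + 8×7×4 ≡ 44 (mod 63)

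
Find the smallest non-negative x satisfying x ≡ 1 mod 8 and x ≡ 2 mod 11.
M = 8 × 11 = 88. M₁ = 11, y₁ ≡ 3 mod 8. M₂ = 8, y₂ ≡ 7 mod 11. x = 1×11×3 + 2×8×7 ≡ 57 mod 88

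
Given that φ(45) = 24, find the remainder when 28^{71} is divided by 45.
By Euler: 28^{24} ≡ 1 (mod 45) since gcd(28, 45) = 1. 71 = 2×24 + 23. So 28^{71} ≡ 28^{23} ≡ 37 (mod 45)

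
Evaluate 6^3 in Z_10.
6^{3} = 216 ≡ 6 mod 10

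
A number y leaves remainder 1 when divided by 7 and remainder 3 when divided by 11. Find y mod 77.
M = 7 × 11 = 77. M₁ = 11, y₁ ≡ 2 mod 7. M₂ = 7, y₂ ≡ 8 mod 11. y = 1×11×2 + 3×7×8 ≡ 36 mod 77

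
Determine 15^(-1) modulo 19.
Since 19 is prime, by Fermat 15^(-1) ≡ 15^{17} ≡ 14 (mod 19). Verify: 15 × 14 = 210 ≡ 1 (mod 19)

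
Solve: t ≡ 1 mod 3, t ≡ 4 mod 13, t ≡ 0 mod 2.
M = 3 × 13 × 2 = 78. M₁ = 26, y₁ ≡ 2 mod 3. M₂ = 6, y₂ ≡ 11 mod 13. M₃ = 39, y₃ ≡ 1 mod 2. t = 1×26×2 + 4×6×11 + 0×39×1 ≡ 4 mod 78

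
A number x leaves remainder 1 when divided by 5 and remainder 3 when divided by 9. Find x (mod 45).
M = 5 × 9 = 45. M₁ = 9, y₁ ≡ 4 (mod 5). M₂ = 5, y₂ ≡ 2 (mod 9). x = 1×9×4 + 3×5×2 ≡ 21 (mod 45)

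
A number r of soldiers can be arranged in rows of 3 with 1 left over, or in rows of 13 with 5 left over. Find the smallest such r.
M = 3 × 13 = 39. M₁ = 13, y₁ ≡ 1 mod 3. M₂ = 3, y₂ ≡ 9 mod 13. r = 1×13×1 + 5×3×9 ≡ 31 mod 39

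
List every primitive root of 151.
There are φ(150) = 40 primitive roots mod 151: {6, 7, 12, 13, 14, 15, 30, 35, 48, 51, 52, 54, 56, 61, 63, 71, 77, 82, 89, 93, 96, 102, 104, 106, 108, 109, 111, 112, 114, 115, 117, 120, 126, 129, 130, 133, 134, 140, 141, 146}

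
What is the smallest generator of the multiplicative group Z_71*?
g = 7. Powers: [7, 49, 59, 58, 51, 2, 14, 27, 47, 45, ...] generates all 70 non-zero residues.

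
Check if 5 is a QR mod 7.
By Euler's criterion: 5^{3} ≡ 6 (mod 7). Since this equals -1 (≡ 6), 5 is not a QR.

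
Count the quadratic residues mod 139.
For prime 139, there are (p-1)/2 = (139-1)/2 = 69 quadratic residues (excluding 0).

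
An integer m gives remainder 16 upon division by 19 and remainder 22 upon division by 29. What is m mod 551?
M = 19 × 29 = 551. M₁ = 29, y₁ ≡ 2 mod 19. M₂ = 19, y₂ ≡ 26 mod 29. m = 16×29×2 + 22×19×26 ≡ 225 mod 551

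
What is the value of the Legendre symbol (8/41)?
(8/41) = 8^{20} mod 41 = 1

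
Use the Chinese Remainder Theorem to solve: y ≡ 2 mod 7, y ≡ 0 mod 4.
M = 7 × 4 = 28. M₁ = 4, y₁ ≡ 2 mod 7. M₂ = 7, y₂ ≡ 3 mod 4. y = 2×4×2 + 0×7×3 ≡ 16 mod 28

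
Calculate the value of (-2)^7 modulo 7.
Using Fermat: (-2)^{6} ≡ 1 mod 7. 7 ≡ 1 mod 6. So (-2)^{7} ≡ (-2)^{1} ≡ 5 mod 7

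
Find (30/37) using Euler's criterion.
(30/37) = 30^{18} mod 37 = 1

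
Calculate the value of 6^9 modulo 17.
By repeated squaring mod 17: 6^{1}≡6, 6^{2}≡2, 6^{4}≡4, 6^{8}≡16. Then 6^{9} = 6^{8+1} ≡ 16 × 6 ≡ 11 mod 17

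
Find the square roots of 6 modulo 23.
The square roots of 6 mod 23 are 12 and 11. Verify: 12² = 144 ≡ 6 mod 23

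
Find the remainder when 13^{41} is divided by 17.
By Fermat: 13^{16} ≡ 1 (mod 17). 41 = 2×16 + 9. So 13^{41} ≡ 13^{9} ≡ 13 (mod 17)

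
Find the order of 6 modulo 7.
Powers of 6 mod 7: 6^1≡6, 6^2≡1. So the order of 6 is 2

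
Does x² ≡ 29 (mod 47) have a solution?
By Euler's criterion: 29^{23} ≡ 46 (mod 47). Since this equals -1 (≡ 46), 29 is not a QR.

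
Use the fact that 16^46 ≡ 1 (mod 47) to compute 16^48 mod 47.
By Fermat: 16^{46} ≡ 1 (mod 47). So 16^{48} = 16^{46} · 16^{2} ≡ 16^{2} ≡ 21 (mod 47)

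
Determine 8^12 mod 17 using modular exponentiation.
By repeated squaring (mod 17): 8^{1}≡8, 8^{2}≡13, 8^{4}≡16, 8^{8}≡1. Then 8^{12} = 8^{8+4} ≡ 1 × 16 ≡ 16 (mod 17)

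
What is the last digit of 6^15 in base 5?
Using Fermat: 6^{4} ≡ 1 (mod 5). 15 ≡ 3 (mod 4). So 6^{15} ≡ 6^{3} ≡ 1 (mod 5)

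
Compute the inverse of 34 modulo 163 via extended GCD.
Extended GCD: 34(24) + 163(-5) = 1. So 34^(-1) ≡ 24 mod 163. Verify: 34 × 24 = 816 ≡ 1 mod 163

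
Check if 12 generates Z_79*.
12^{26} ≡ 1 (mod 79) and 26 < 78, so ord_79(12) = 26 ≠ 78 and 12 is not a primitive root.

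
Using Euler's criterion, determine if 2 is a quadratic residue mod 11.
By Euler's criterion: 2^{5} ≡ 10 mod 11. Since this equals -1 (≡ 10), 2 is not a QR.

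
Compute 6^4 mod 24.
6^{4} = 1296 ≡ 0 (mod 24)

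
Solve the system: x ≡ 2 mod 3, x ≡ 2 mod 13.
M = 3 × 13 = 39. M₁ = 13, y₁ ≡ 1 mod 3. M₂ = 3, y₂ ≡ 9 mod 13. x = 2×13×1 + 2×3×9 ≡ 2 mod 39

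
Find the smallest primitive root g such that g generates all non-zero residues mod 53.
g = 2. For each prime q|52: 2^{26}≡52, 2^{4}≡16, none ≡ 1, so ord_53(2) = 52 and 2 is a primitive root.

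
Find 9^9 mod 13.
By repeated squaring mod 13: 9^{1}≡9, 9^{2}≡3, 9^{4}≡9, 9^{8}≡3. Then 9^{9} = 9^{8+1} ≡ 3 × 9 ≡ 1 mod 13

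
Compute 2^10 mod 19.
By repeated squaring mod 19: 2^{1}≡2, 2^{2}≡4, 2^{4}≡16, 2^{8}≡9. Then 2^{10} = 2^{8+2} ≡ 9 × 4 ≡ 17 mod 19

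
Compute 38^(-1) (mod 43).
Since 43 is prime, by Fermat 38^(-1) ≡ 38^{41} ≡ 17 (mod 43). Verify: 38 × 17 = 646 ≡ 1 (mod 43)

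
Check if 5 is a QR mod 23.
By Euler's criterion: 5^{11} ≡ 22 mod 23. Since this equals -1 (≡ 22), 5 is not a QR.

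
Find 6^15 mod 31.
By repeated squaring mod 31: 6^{1}≡6, 6^{2}≡5, 6^{4}≡25, 6^{8}≡5. Then 6^{15} = 6^{8+4+2+1} ≡ 5 × 25 × 5 × 6 ≡ 30 mod 31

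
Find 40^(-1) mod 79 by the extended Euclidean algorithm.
Extended GCD: 40(2) + 79(-1) = 1. So 40^(-1) ≡ 2 mod 79. Verify: 40 × 2 = 80 ≡ 1 mod 79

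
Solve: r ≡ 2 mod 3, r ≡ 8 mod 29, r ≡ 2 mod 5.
M = 3 × 29 × 5 = 435. M₁ = 145, y₁ ≡ 1 mod 3. M₂ = 15, y₂ ≡ 2 mod 29. M₃ = 87, y₃ ≡ 3 mod 5. r = 2×145×1 + 8×15×2 + 2×87×3 ≡ 182 mod 435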